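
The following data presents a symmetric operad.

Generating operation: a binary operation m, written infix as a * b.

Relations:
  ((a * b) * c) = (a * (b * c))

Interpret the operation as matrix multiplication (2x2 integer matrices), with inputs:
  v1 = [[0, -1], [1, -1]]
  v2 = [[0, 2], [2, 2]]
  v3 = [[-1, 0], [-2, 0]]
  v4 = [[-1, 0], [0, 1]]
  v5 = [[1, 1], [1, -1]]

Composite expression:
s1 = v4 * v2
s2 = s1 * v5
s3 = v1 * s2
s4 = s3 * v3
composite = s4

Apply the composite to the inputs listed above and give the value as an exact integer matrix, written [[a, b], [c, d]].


(v4 * v2) = [[0, -2], [2, 2]]
((v4 * v2) * v5) = [[-2, 2], [4, 0]]
(v1 * ((v4 * v2) * v5)) = [[-4, 0], [-6, 2]]
((v1 * ((v4 * v2) * v5)) * v3) = [[4, 0], [2, 0]]

[[4, 0], [2, 0]]


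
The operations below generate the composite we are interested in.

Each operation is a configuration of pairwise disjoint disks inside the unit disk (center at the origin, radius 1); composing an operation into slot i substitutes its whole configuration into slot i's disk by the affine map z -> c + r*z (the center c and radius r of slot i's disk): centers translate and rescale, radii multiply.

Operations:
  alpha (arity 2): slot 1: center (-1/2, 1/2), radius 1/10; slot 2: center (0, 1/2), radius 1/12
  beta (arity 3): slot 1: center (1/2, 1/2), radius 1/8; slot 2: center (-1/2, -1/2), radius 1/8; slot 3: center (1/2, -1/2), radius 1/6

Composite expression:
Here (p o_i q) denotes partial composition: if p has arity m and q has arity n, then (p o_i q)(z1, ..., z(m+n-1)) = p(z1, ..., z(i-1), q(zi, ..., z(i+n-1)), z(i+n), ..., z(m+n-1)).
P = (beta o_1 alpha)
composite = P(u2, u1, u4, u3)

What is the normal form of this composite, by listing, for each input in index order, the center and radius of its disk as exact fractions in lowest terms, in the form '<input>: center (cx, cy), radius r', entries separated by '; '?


Each u-disk chains the slot maps above it in beta; radii multiply.
input u2: composing its 2 substitution steps yields center (7/16, 9/16), radius 1/80
input u1: composing its 2 substitution steps yields center (1/2, 9/16), radius 1/96
input u4: composing its 1 substitution step yields center (-1/2, -1/2), radius 1/8
input u3: composing its 1 substitution step yields center (1/2, -1/2), radius 1/6

u1: center (1/2, 9/16), radius 1/96; u2: center (7/16, 9/16), radius 1/80; u3: center (1/2, -1/2), radius 1/6; u4: center (-1/2, -1/2), radius 1/8


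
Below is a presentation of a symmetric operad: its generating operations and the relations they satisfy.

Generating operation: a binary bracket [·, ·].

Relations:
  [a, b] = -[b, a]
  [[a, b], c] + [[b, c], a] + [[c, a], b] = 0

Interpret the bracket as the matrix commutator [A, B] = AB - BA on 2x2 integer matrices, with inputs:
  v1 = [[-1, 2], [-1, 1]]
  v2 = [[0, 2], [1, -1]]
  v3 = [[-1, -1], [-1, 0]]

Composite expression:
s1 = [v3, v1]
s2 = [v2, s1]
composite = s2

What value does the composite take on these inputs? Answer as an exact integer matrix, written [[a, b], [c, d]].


[[6, -16], [5, -6]]

[v3, v1] = [[3, -4], [1, -3]]
[v2, [v3, v1]] = [[6, -16], [5, -6]]


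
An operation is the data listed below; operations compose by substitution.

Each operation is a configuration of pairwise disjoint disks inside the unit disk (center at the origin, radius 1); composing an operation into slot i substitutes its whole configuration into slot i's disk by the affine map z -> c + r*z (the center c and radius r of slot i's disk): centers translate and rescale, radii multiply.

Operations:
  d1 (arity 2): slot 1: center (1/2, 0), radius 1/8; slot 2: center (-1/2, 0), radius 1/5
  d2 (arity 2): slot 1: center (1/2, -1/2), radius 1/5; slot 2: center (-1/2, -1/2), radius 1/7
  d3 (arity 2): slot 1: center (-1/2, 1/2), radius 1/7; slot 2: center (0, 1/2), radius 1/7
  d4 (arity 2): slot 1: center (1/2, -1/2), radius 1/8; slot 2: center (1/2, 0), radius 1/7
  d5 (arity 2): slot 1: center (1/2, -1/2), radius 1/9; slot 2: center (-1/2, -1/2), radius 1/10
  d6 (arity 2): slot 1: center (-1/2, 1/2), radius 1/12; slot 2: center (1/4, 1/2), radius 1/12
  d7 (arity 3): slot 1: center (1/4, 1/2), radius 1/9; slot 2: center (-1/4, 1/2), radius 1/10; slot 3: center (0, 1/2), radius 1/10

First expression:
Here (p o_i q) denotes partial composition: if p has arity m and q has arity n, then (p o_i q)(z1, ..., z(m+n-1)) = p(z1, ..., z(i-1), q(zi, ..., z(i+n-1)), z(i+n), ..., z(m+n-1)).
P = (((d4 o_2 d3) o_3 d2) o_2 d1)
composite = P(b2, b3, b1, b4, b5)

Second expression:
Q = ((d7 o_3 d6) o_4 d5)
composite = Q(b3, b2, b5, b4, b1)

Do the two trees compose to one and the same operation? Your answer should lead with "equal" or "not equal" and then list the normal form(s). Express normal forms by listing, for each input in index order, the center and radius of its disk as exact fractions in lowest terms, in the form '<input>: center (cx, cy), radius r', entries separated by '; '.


Reducing the first expression gives b1: center (41/98, 1/14), radius 1/245; b2: center (1/2, -1/2), radius 1/8; b3: center (43/98, 1/14), radius 1/392; b4: center (25/49, 3/49), radius 1/245; b5: center (24/49, 3/49), radius 1/343
Reducing the second expression gives b1: center (1/48, 131/240), radius 1/1200; b2: center (-1/4, 1/2), radius 1/10; b3: center (1/4, 1/2), radius 1/9; b4: center (7/240, 131/240), radius 1/1080; b5: center (-1/20, 11/20), radius 1/120
Different reductions; not equal.

not equal; first: b1: center (41/98, 1/14), radius 1/245; b2: center (1/2, -1/2), radius 1/8; b3: center (43/98, 1/14), radius 1/392; b4: center (25/49, 3/49), radius 1/245; b5: center (24/49, 3/49), radius 1/343; second: b1: center (1/48, 131/240), radius 1/1200; b2: center (-1/4, 1/2), radius 1/10; b3: center (1/4, 1/2), radius 1/9; b4: center (7/240, 131/240), radius 1/1080; b5: center (-1/20, 11/20), radius 1/120


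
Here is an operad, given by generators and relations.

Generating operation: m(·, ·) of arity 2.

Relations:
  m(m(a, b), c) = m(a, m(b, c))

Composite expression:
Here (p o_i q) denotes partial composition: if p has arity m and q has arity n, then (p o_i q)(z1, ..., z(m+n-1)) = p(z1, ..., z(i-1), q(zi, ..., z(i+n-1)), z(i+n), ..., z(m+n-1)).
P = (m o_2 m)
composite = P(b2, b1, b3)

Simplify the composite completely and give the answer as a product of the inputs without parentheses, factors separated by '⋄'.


Under associativity of m, the answer is the b's in reading order.
m(b1, b3) flattens to b1 ⋄ b3
m(b2, m(b1, b3)) flattens to b2 ⋄ b1 ⋄ b3

b2 ⋄ b1 ⋄ b3


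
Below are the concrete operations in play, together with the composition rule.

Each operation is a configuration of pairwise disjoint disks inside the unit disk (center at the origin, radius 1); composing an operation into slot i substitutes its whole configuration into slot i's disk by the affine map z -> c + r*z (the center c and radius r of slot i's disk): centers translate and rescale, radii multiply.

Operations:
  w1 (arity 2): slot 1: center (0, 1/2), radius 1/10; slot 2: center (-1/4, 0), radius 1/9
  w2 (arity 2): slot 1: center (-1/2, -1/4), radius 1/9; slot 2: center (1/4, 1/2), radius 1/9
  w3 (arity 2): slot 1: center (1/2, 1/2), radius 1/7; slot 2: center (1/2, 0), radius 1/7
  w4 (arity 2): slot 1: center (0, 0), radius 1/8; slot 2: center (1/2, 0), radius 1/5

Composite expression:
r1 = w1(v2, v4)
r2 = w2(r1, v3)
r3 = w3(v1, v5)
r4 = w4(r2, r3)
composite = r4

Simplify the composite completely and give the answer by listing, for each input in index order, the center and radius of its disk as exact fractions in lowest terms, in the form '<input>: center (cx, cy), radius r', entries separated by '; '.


v1: center (3/5, 1/10), radius 1/35; v2: center (-1/16, -7/288), radius 1/720; v3: center (1/32, 1/16), radius 1/72; v4: center (-19/288, -1/32), radius 1/648; v5: center (3/5, 0), radius 1/35

Each v-disk chains the slot maps above it in w4; radii multiply.
tracing v2 down its 3-map path: center (-1/16, -7/288), radius 1/720
tracing v4 down its 3-map path: center (-19/288, -1/32), radius 1/648
tracing v3 down its 2-map path: center (1/32, 1/16), radius 1/72
tracing v1 down its 2-map path: center (3/5, 1/10), radius 1/35
tracing v5 down its 2-map path: center (3/5, 0), radius 1/35


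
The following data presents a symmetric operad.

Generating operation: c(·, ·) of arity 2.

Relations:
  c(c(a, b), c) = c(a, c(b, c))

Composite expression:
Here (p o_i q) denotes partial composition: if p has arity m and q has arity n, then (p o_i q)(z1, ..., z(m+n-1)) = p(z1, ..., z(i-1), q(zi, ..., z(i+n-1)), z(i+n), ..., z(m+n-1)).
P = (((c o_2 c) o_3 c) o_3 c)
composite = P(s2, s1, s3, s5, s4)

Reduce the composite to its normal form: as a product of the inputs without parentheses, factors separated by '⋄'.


Key point: c is associative — brackets drop, the s-order remains.
c(s3, s5) collapses to s3 ⋄ s5
c(c(s3, s5), s4) collapses to s3 ⋄ s5 ⋄ s4
c(s1, c(c(s3, s5), s4)) collapses to s1 ⋄ s3 ⋄ s5 ⋄ s4
c(s2, c(s1, c(c(s3, s5), s4))) collapses to s2 ⋄ s1 ⋄ s3 ⋄ s5 ⋄ s4

s2 ⋄ s1 ⋄ s3 ⋄ s5 ⋄ s4


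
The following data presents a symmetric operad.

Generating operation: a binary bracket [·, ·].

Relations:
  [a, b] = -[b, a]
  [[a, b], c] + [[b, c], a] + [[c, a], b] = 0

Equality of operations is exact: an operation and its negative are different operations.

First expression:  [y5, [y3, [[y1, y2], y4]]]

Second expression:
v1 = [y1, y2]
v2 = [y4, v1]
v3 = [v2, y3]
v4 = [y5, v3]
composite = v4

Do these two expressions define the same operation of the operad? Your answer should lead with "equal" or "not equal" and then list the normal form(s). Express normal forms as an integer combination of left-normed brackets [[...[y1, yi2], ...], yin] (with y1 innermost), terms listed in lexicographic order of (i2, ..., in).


The first expression reduces to [[[[y1, y2], y4], y3], y5]
The second expression reduces to [[[[y1, y2], y4], y3], y5]
One common form — equal.

equal; both compose to [[[[y1, y2], y4], y3], y5]


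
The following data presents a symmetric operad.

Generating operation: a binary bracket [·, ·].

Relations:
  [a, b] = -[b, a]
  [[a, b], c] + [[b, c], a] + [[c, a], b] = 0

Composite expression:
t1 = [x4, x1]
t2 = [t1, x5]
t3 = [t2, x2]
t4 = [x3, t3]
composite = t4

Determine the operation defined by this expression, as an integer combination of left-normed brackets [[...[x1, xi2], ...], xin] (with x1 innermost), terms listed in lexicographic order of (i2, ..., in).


[[[[x1, x4], x5], x2], x3]

In the tensor algebra, words opening x1 carry the x1-anchored form.
Composite bracket: [x3, [[[x4, x1], x5], x2]]
Under [a, b] = ab - ba we get 16 signed associative words (2^4 = 16).
Collect the words opening with x1:
  word x1x4x5x2x3 has sign +1, contributing +[[[[x1, x4], x5], x2], x3]


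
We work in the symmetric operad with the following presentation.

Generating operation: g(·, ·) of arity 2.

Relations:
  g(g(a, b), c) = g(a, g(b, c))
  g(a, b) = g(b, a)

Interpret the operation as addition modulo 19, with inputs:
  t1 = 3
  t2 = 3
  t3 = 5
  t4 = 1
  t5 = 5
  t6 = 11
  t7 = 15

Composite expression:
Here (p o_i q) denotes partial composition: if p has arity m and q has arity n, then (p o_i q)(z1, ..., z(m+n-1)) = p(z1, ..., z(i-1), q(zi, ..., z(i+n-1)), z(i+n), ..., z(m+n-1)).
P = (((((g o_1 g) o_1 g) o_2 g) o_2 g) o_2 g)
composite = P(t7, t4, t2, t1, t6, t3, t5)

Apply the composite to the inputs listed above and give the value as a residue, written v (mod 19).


5 (mod 19)

g(t4, t2) = 4
g(g(t4, t2), t1) = 7
g(g(g(t4, t2), t1), t6) = 18
g(t7, g(g(g(t4, t2), t1), t6)) = 14
g(g(t7, g(g(g(t4, t2), t1), t6)), t3) = 0
g(g(g(t7, g(g(g(t4, t2), t1), t6)), t3), t5) = 5


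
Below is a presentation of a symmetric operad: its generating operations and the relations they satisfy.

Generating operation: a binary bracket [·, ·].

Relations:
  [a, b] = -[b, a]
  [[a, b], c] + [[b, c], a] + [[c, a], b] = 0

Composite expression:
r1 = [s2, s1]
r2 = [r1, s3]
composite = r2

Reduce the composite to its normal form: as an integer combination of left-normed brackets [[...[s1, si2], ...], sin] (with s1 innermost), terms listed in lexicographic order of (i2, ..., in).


-[[s1, s2], s3]

Skip Jacobi rewriting: expand, keep s1-initial words, read off terms.
Composite bracket: [[s2, s1], s3]
Applying ab - ba throughout gives 4 signed words (2^2 = 4).
Coefficients come from the s1-initial words:
  from s1s2s3, sign -1: term -[[s1, s2], s3]


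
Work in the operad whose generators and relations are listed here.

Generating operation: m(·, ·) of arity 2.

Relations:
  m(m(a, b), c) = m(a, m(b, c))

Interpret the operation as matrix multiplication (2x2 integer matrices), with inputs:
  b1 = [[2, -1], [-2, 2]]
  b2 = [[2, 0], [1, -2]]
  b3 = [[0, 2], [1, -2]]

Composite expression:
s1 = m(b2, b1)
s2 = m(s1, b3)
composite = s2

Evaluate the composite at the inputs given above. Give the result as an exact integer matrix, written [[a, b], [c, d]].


[[-2, 12], [-5, 22]]


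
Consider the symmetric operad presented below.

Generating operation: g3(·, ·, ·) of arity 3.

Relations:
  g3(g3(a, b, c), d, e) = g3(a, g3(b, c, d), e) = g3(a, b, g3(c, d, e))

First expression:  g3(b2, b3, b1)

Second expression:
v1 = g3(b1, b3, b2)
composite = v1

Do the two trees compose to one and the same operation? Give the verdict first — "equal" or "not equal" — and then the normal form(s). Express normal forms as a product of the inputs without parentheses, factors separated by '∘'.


not equal — first b2 ∘ b3 ∘ b1, second b1 ∘ b3 ∘ b2

In normal form, the first expression is b2 ∘ b3 ∘ b1
In normal form, the second expression is b1 ∘ b3 ∘ b2
The forms do not match — not equal.


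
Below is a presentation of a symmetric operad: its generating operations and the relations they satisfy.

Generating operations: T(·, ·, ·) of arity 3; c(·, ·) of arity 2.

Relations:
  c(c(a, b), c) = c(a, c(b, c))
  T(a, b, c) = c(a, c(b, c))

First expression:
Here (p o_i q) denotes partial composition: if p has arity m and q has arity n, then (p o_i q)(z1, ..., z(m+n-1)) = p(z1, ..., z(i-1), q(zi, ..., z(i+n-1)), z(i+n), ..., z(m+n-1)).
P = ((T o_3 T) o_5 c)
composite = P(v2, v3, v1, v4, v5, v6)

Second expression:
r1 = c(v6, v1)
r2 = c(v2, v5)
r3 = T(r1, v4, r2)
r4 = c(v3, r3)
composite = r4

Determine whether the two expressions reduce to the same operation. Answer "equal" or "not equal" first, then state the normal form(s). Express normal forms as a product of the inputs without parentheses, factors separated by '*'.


not equal: they reduce to v2 * v3 * v1 * v4 * v5 * v6 and v3 * v6 * v1 * v4 * v2 * v5

Normal form of the first expression: v2 * v3 * v1 * v4 * v5 * v6
Normal form of the second expression: v3 * v6 * v1 * v4 * v2 * v5
Different reductions; not equal.


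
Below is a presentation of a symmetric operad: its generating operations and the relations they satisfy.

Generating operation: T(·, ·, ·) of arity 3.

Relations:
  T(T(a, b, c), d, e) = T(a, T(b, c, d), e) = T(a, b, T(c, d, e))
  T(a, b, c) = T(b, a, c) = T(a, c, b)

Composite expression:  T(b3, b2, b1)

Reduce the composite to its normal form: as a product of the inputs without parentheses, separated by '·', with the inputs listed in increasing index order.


b1 · b2 · b3

With T associative and commutative, the b-input set is all that matters.
T(b3, b2, b1) reduces to b3 · b2 · b1
commutativity sorts the factors: b1 · b2 · b3


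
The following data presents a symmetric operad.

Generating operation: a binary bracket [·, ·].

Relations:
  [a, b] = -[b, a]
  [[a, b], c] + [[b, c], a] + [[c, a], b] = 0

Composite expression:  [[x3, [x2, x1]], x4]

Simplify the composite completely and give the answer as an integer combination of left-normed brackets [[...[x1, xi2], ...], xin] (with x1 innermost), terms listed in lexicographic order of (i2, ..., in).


[[[x1, x2], x3], x4]


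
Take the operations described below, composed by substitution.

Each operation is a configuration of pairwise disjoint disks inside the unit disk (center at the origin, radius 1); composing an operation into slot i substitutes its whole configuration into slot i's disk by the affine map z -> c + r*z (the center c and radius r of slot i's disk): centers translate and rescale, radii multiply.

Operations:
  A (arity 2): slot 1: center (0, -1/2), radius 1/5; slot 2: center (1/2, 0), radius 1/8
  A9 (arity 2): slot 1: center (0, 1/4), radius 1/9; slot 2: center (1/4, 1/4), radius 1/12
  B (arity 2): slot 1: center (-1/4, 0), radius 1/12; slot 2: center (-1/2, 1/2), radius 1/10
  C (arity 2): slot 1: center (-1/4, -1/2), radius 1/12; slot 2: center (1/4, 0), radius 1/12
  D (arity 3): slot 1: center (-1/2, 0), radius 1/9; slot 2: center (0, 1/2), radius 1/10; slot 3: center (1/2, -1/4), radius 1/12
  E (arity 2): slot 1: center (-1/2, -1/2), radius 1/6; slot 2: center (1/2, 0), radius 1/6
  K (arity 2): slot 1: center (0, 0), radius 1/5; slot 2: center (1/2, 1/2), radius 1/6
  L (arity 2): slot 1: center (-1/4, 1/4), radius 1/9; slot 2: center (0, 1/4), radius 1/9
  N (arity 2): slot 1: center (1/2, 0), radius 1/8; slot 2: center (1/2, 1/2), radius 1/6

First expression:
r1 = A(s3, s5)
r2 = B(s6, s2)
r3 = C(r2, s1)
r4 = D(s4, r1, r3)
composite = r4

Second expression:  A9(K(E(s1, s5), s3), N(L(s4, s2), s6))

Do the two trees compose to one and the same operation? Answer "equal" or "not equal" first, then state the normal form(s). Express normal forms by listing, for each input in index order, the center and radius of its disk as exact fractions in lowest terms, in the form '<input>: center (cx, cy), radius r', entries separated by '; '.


not equal; the first gives s1: center (25/48, -1/4), radius 1/144; s2: center (137/288, -83/288), radius 1/1440; s3: center (0, 9/20), radius 1/50; s4: center (-1/2, 0), radius 1/9; s5: center (1/20, 1/2), radius 1/80; s6: center (275/576, -7/24), radius 1/1728 and the second s1: center (-1/90, 43/180), radius 1/270; s2: center (7/24, 97/384), radius 1/864; s3: center (1/18, 11/36), radius 1/54; s4: center (37/128, 97/384), radius 1/864; s5: center (1/90, 1/4), radius 1/270; s6: center (7/24, 7/24), radius 1/72

In normal form, the first expression is s1: center (25/48, -1/4), radius 1/144; s2: center (137/288, -83/288), radius 1/1440; s3: center (0, 9/20), radius 1/50; s4: center (-1/2, 0), radius 1/9; s5: center (1/20, 1/2), radius 1/80; s6: center (275/576, -7/24), radius 1/1728
In normal form, the second expression is s1: center (-1/90, 43/180), radius 1/270; s2: center (7/24, 97/384), radius 1/864; s3: center (1/18, 11/36), radius 1/54; s4: center (37/128, 97/384), radius 1/864; s5: center (1/90, 1/4), radius 1/270; s6: center (7/24, 7/24), radius 1/72
Different reductions; not equal.


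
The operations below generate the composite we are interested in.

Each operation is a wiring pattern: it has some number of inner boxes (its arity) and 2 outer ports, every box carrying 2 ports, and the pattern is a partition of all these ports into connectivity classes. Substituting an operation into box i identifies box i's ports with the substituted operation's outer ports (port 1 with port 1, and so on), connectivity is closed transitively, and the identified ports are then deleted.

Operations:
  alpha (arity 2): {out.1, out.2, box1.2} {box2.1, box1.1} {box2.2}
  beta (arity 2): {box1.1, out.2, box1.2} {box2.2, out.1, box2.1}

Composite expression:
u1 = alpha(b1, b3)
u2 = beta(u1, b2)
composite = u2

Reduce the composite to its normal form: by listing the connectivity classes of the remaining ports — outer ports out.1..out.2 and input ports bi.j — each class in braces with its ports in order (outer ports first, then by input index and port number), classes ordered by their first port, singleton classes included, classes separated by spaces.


Connectivity passes through glued beta-boundaries; trace each wire chain.
stage alpha: inputs (b1, b3), connectivity {out.1, out.2, b1.2} {b1.1, b3.1} {b3.2}, out.j its boundary
stage beta: inputs (b1, b3, b2), connectivity {out.1, b2.1, b2.2} {out.2, b1.2} {b1.1, b3.1} {b3.2}, out.j its boundary

{out.1, b2.1, b2.2} {out.2, b1.2} {b1.1, b3.1} {b3.2}


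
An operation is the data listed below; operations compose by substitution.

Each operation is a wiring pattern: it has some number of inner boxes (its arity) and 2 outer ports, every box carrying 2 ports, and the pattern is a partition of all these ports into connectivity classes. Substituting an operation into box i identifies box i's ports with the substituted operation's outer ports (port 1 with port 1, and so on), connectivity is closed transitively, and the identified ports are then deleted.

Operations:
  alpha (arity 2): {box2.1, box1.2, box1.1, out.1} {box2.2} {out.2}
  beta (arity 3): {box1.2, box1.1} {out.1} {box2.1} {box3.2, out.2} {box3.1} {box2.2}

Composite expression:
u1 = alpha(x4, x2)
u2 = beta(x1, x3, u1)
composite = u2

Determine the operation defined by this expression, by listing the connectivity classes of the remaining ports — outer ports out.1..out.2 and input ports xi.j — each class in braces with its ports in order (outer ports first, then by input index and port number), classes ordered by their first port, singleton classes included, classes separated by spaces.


Connectivity passes through glued beta-boundaries; trace each wire chain.
alpha over (x4, x2) gives {out.1, x2.1, x4.1, x4.2} {out.2} {x2.2}, out.j being that stage's outer ports
beta over (x1, x3, x4, x2) gives {out.1} {out.2} {x1.1, x1.2} {x2.1, x4.1, x4.2} {x2.2} {x3.1} {x3.2}, out.j being that stage's outer ports

{out.1} {out.2} {x1.1, x1.2} {x2.1, x4.1, x4.2} {x2.2} {x3.1} {x3.2}


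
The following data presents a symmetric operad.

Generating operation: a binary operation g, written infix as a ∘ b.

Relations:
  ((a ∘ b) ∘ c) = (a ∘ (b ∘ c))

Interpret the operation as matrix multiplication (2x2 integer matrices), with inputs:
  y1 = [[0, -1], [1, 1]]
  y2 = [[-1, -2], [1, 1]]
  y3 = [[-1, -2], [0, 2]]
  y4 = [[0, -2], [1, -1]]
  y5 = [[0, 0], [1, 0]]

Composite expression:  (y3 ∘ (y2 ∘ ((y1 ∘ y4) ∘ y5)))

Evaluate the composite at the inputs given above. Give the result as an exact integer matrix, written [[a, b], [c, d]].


[[-1, 0], [-4, 0]]

(y1 ∘ y4) = [[-1, 1], [1, -3]]
((y1 ∘ y4) ∘ y5) = [[1, 0], [-3, 0]]
(y2 ∘ ((y1 ∘ y4) ∘ y5)) = [[5, 0], [-2, 0]]
(y3 ∘ (y2 ∘ ((y1 ∘ y4) ∘ y5))) = [[-1, 0], [-4, 0]]


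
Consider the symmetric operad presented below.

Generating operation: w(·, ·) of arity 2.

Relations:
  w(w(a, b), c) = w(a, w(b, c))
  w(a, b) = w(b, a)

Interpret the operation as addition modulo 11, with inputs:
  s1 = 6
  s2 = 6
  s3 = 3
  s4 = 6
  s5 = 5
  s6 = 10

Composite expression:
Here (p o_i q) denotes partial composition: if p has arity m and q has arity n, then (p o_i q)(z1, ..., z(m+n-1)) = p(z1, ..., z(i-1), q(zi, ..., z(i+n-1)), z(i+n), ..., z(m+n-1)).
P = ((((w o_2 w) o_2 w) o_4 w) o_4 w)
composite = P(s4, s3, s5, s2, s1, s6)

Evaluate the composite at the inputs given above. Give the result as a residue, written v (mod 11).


3 (mod 11)

w(s3, s5) = 8
w(s2, s1) = 1
w(w(s2, s1), s6) = 0
w(w(s3, s5), w(w(s2, s1), s6)) = 8
w(s4, w(w(s3, s5), w(w(s2, s1), s6))) = 3


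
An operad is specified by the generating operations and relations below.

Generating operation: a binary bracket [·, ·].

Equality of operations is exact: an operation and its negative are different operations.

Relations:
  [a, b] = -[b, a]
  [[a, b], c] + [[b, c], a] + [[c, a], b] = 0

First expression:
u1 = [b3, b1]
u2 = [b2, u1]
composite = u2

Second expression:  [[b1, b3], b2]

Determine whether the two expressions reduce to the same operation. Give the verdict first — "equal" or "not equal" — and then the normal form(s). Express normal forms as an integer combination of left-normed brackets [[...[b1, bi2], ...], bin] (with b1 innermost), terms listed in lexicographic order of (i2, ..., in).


equal — both sides give [[b1, b3], b2]


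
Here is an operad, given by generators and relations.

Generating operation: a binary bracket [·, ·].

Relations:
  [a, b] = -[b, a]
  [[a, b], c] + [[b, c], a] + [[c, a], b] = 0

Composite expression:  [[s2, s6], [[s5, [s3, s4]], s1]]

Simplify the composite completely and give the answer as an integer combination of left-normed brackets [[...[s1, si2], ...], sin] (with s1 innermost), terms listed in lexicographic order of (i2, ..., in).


-[[[[[s1, s3], s4], s5], s2], s6] + [[[[[s1, s3], s4], s5], s6], s2] + [[[[[s1, s4], s3], s5], s2], s6] - [[[[[s1, s4], s3], s5], s6], s2] + [[[[[s1, s5], s3], s4], s2], s6] - [[[[[s1, s5], s3], s4], s6], s2] - [[[[[s1, s5], s4], s3], s2], s6] + [[[[[s1, s5], s4], s3], s6], s2]


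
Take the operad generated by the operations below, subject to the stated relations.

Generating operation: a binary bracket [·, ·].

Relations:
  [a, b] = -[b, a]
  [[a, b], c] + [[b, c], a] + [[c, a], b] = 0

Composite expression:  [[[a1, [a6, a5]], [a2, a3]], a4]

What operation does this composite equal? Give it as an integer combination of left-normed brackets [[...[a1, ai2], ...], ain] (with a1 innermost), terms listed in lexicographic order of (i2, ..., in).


Expand each bracket as ab - ba; the a1-initial words give the coefficients.
Composite bracket: [[[a1, [a6, a5]], [a2, a3]], a4]
Under [a, b] = ab - ba we get 32 signed associative words (2^5 = 32).
Collect the words opening with a1:
  the word a1a5a6a2a3a4 carries sign -1 and contributes -[[[[[a1, a5], a6], a2], a3], a4]
  the word a1a5a6a3a2a4 carries sign +1 and contributes +[[[[[a1, a5], a6], a3], a2], a4]
  the word a1a6a5a2a3a4 carries sign +1 and contributes +[[[[[a1, a6], a5], a2], a3], a4]
  the word a1a6a5a3a2a4 carries sign -1 and contributes -[[[[[a1, a6], a5], a3], a2], a4]

-[[[[[a1, a5], a6], a2], a3], a4] + [[[[[a1, a5], a6], a3], a2], a4] + [[[[[a1, a6], a5], a2], a3], a4] - [[[[[a1, a6], a5], a3], a2], a4]


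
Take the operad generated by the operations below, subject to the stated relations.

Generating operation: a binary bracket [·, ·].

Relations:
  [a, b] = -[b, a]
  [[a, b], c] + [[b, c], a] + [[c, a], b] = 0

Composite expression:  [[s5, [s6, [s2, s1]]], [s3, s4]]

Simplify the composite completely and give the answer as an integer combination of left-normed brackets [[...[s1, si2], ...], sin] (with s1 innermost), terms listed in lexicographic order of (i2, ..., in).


-[[[[[s1, s2], s6], s5], s3], s4] + [[[[[s1, s2], s6], s5], s4], s3]

Left-normed coefficients sit on the s1-initial expansion words.
Composite bracket: [[s5, [s6, [s2, s1]]], [s3, s4]]
Expanding via [a, b] = ab - ba: 32 signed words (2^5 = 32).
Collect the words opening with s1:
  word s1s2s6s5s3s4 has sign -1, contributing -[[[[[s1, s2], s6], s5], s3], s4]
  word s1s2s6s5s4s3 has sign +1, contributing +[[[[[s1, s2], s6], s5], s4], s3]


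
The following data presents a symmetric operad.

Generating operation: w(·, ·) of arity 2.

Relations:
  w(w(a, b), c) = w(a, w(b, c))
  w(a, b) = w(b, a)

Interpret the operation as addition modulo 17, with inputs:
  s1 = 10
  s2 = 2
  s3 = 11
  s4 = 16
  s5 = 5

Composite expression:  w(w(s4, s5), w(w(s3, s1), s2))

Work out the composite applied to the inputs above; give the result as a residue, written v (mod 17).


10 (mod 17)

w(s4, s5) = 4
w(s3, s1) = 4
w(w(s3, s1), s2) = 6
w(w(s4, s5), w(w(s3, s1), s2)) = 10


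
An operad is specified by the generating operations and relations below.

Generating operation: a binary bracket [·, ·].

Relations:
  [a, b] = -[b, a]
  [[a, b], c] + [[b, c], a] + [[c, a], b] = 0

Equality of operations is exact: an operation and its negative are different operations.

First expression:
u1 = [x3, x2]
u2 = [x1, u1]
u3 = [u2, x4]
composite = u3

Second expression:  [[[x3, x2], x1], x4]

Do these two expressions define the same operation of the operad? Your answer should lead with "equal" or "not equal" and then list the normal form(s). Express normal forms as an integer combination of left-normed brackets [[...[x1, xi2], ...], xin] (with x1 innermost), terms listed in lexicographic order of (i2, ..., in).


not equal; first: -[[[x1, x2], x3], x4] + [[[x1, x3], x2], x4]; second: [[[x1, x2], x3], x4] - [[[x1, x3], x2], x4]

The first expression, normalized: -[[[x1, x2], x3], x4] + [[[x1, x3], x2], x4]
The second expression, normalized: [[[x1, x2], x3], x4] - [[[x1, x3], x2], x4]
No match — not equal.


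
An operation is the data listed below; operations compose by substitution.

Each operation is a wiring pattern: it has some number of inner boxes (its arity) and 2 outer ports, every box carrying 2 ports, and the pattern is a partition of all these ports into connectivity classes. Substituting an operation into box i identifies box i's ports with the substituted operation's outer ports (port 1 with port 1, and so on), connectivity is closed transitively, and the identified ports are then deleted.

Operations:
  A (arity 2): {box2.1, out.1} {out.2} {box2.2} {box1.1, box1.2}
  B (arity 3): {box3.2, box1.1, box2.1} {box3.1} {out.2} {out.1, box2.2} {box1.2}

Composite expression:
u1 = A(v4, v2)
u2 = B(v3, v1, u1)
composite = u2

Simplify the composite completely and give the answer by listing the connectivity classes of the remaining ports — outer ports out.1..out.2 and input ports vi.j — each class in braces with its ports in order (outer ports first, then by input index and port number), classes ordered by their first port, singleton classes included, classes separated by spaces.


{out.1, v1.2} {out.2} {v1.1, v3.1} {v2.1} {v2.2} {v3.2} {v4.1, v4.2}

After gluing at B, chains via deleted ports link the v-ports.
composing A on (v4, v2), with out.j its own outer ports: {out.1, v2.1} {out.2} {v2.2} {v4.1, v4.2}
composing B on (v3, v1, v4, v2), with out.j its own outer ports: {out.1, v1.2} {out.2} {v1.1, v3.1} {v2.1} {v2.2} {v3.2} {v4.1, v4.2}


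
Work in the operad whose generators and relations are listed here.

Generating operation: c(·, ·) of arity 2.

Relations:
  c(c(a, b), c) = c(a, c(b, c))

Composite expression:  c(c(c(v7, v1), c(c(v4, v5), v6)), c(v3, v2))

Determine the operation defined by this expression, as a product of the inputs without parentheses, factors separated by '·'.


v7 · v1 · v4 · v5 · v6 · v3 · v2


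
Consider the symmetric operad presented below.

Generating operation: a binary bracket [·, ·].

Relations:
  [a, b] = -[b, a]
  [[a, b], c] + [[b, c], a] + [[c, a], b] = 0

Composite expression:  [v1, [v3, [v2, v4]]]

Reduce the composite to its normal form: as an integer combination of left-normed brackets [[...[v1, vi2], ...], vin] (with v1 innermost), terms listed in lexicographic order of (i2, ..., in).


A multilinear Lie element is pinned by v1-initial words (v1 innermost).
Composite bracket: [v1, [v3, [v2, v4]]]
Full expansion: 8 signed words from ab - ba (2^3 = 8).
Coefficients come from the v1-initial words:
  from v1v2v4v3, sign -1: term -[[[v1, v2], v4], v3]
  from v1v3v2v4, sign +1: term +[[[v1, v3], v2], v4]
  from v1v3v4v2, sign -1: term -[[[v1, v3], v4], v2]
  from v1v4v2v3, sign +1: term +[[[v1, v4], v2], v3]

-[[[v1, v2], v4], v3] + [[[v1, v3], v2], v4] - [[[v1, v3], v4], v2] + [[[v1, v4], v2], v3]


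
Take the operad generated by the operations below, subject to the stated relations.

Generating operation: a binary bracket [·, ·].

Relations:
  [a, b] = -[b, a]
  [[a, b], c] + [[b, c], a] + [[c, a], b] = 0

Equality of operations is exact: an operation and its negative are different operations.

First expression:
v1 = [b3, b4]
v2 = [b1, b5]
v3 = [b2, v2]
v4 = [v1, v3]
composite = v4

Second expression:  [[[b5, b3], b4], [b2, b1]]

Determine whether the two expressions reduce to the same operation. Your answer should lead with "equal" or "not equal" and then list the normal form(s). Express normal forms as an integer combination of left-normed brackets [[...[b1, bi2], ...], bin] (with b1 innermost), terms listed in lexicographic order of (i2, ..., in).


not equal; first: [[[[b1, b5], b2], b3], b4] - [[[[b1, b5], b2], b4], b3]; second: -[[[[b1, b2], b3], b5], b4] + [[[[b1, b2], b4], b3], b5] - [[[[b1, b2], b4], b5], b3] + [[[[b1, b2], b5], b3], b4]

Normal form of the first expression: [[[[b1, b5], b2], b3], b4] - [[[[b1, b5], b2], b4], b3]
Normal form of the second expression: -[[[[b1, b2], b3], b5], b4] + [[[[b1, b2], b4], b3], b5] - [[[[b1, b2], b4], b5], b3] + [[[[b1, b2], b5], b3], b4]
The forms do not match — not equal.


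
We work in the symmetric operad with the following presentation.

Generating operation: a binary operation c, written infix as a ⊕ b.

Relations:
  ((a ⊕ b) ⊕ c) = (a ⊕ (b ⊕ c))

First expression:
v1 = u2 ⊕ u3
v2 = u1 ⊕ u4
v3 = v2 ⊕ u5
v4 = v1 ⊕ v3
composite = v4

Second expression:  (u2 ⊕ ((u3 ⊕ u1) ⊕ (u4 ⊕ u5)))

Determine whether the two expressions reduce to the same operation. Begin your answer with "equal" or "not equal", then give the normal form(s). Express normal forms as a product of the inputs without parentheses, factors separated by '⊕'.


Reducing the first expression gives u2 ⊕ u3 ⊕ u1 ⊕ u4 ⊕ u5
Reducing the second expression gives u2 ⊕ u3 ⊕ u1 ⊕ u4 ⊕ u5
The forms coincide; equal.

equal; the common form is u2 ⊕ u3 ⊕ u1 ⊕ u4 ⊕ u5


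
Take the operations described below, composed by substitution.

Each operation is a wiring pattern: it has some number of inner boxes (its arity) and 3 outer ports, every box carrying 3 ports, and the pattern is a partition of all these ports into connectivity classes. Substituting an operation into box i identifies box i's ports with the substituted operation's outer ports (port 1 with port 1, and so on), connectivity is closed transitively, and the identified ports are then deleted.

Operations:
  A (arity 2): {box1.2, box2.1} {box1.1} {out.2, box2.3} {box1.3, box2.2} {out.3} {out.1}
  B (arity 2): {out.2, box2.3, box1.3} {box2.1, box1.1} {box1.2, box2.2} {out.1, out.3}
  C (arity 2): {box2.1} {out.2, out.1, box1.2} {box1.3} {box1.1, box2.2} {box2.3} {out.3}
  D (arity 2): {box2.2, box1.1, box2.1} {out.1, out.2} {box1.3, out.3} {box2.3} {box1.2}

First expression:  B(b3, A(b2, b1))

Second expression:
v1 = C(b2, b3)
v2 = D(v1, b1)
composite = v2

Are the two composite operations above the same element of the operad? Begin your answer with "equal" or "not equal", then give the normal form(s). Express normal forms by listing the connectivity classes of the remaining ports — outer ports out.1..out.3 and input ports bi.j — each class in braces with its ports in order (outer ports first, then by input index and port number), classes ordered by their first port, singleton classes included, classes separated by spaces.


not equal: they reduce to {out.1, out.3} {out.2, b3.3} {b1.1, b2.2} {b1.2, b2.3} {b1.3, b3.2} {b2.1} {b3.1} and {out.1, out.2} {out.3} {b1.1, b1.2, b2.2} {b1.3} {b2.1, b3.2} {b2.3} {b3.1} {b3.3}


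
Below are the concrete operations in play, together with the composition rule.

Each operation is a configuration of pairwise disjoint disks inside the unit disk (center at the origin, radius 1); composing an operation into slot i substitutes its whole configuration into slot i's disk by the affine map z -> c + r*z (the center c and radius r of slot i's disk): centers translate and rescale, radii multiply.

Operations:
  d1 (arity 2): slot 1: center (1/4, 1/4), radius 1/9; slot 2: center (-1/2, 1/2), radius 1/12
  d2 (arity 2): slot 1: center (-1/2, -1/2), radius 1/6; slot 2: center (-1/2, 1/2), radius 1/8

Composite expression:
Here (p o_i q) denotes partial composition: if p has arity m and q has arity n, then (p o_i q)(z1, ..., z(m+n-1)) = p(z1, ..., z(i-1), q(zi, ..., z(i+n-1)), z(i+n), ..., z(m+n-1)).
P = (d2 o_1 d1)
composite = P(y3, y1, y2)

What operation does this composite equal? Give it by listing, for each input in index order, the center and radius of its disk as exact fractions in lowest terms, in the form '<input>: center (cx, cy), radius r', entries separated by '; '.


Each y-disk chains the slot maps above it in d2; radii multiply.
tracing y3 down its 2-map path: center (-11/24, -11/24), radius 1/54
tracing y1 down its 2-map path: center (-7/12, -5/12), radius 1/72
tracing y2 down its 1-map path: center (-1/2, 1/2), radius 1/8

y1: center (-7/12, -5/12), radius 1/72; y2: center (-1/2, 1/2), radius 1/8; y3: center (-11/24, -11/24), radius 1/54


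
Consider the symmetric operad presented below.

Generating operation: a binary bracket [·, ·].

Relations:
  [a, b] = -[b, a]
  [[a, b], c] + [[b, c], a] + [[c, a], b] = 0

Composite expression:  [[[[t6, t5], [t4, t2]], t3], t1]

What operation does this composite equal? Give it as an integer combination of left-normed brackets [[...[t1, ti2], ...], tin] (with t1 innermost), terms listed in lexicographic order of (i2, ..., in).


[[[[[t1, t2], t4], t5], t6], t3] - [[[[[t1, t2], t4], t6], t5], t3] - [[[[[t1, t3], t2], t4], t5], t6] + [[[[[t1, t3], t2], t4], t6], t5] + [[[[[t1, t3], t4], t2], t5], t6] - [[[[[t1, t3], t4], t2], t6], t5] + [[[[[t1, t3], t5], t6], t2], t4] - [[[[[t1, t3], t5], t6], t4], t2] - [[[[[t1, t3], t6], t5], t2], t4] + [[[[[t1, t3], t6], t5], t4], t2] - [[[[[t1, t4], t2], t5], t6], t3] + [[[[[t1, t4], t2], t6], t5], t3] - [[[[[t1, t5], t6], t2], t4], t3] + [[[[[t1, t5], t6], t4], t2], t3] + [[[[[t1, t6], t5], t2], t4], t3] - [[[[[t1, t6], t5], t4], t2], t3]

Skip Jacobi rewriting: expand, keep t1-initial words, read off terms.
Composite bracket: [[[[t6, t5], [t4, t2]], t3], t1]
Expanding via [a, b] = ab - ba: 32 signed words (2^5 = 32).
The t1-initial words carry the normal form:
  t1t2t4t5t6t3 (sign +1) contributes +[[[[[t1, t2], t4], t5], t6], t3]
  t1t2t4t6t5t3 (sign -1) contributes -[[[[[t1, t2], t4], t6], t5], t3]
  t1t3t2t4t5t6 (sign -1) contributes -[[[[[t1, t3], t2], t4], t5], t6]
  t1t3t2t4t6t5 (sign +1) contributes +[[[[[t1, t3], t2], t4], t6], t5]
  t1t3t4t2t5t6 (sign +1) contributes +[[[[[t1, t3], t4], t2], t5], t6]
  t1t3t4t2t6t5 (sign -1) contributes -[[[[[t1, t3], t4], t2], t6], t5]
  t1t3t5t6t2t4 (sign +1) contributes +[[[[[t1, t3], t5], t6], t2], t4]
  t1t3t5t6t4t2 (sign -1) contributes -[[[[[t1, t3], t5], t6], t4], t2]
  t1t3t6t5t2t4 (sign -1) contributes -[[[[[t1, t3], t6], t5], t2], t4]
  t1t3t6t5t4t2 (sign +1) contributes +[[[[[t1, t3], t6], t5], t4], t2]
  t1t4t2t5t6t3 (sign -1) contributes -[[[[[t1, t4], t2], t5], t6], t3]
  t1t4t2t6t5t3 (sign +1) contributes +[[[[[t1, t4], t2], t6], t5], t3]
  t1t5t6t2t4t3 (sign -1) contributes -[[[[[t1, t5], t6], t2], t4], t3]
  t1t5t6t4t2t3 (sign +1) contributes +[[[[[t1, t5], t6], t4], t2], t3]
  t1t6t5t2t4t3 (sign +1) contributes +[[[[[t1, t6], t5], t2], t4], t3]
  t1t6t5t4t2t3 (sign -1) contributes -[[[[[t1, t6], t5], t4], t2], t3]


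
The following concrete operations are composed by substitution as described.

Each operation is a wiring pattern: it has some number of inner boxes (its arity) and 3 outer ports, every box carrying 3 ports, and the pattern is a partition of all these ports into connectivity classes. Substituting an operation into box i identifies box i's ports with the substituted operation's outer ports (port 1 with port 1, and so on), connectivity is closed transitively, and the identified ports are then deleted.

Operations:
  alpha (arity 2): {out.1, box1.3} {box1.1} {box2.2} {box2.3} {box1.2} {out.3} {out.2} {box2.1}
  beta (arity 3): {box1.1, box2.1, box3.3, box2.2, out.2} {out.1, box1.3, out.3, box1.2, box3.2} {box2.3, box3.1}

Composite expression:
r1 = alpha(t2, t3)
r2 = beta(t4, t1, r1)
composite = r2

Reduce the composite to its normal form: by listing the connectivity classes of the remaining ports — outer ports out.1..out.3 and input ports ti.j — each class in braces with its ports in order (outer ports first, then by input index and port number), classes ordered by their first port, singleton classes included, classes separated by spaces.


{out.1, out.3, t4.2, t4.3} {out.2, t1.1, t1.2, t4.1} {t1.3, t2.3} {t2.1} {t2.2} {t3.1} {t3.2} {t3.3}

Reachability decides: close wires over beta-identified ports.
composing alpha on (t2, t3), with out.j its own outer ports: {out.1, t2.3} {out.2} {out.3} {t2.1} {t2.2} {t3.1} {t3.2} {t3.3}
composing beta on (t4, t1, t2, t3), with out.j its own outer ports: {out.1, out.3, t4.2, t4.3} {out.2, t1.1, t1.2, t4.1} {t1.3, t2.3} {t2.1} {t2.2} {t3.1} {t3.2} {t3.3}
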